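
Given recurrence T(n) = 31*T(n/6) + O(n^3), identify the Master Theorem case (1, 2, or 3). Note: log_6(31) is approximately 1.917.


Master Theorem parameters: a=31, b=6, c=3
log_b(a) = 1.917
Compare b^c with a: 6^3 = 216 > 31, so c > log_b(a).
Comparing c=3 vs log_b(a)=1.917:
3 > 1.917 => Case 3
Result: T(n) = O(n^3)
Master Theorem case = 3


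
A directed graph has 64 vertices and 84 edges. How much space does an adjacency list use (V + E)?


Adjacency list: one list head per vertex + one entry per edge
Vertex heads: 64
Edge entries: 84
Total = 64 + 84 = 148


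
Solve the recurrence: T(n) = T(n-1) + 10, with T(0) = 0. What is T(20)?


Unrolling the recurrence:
T(20) = T(19) + 10
       = T(18) + 10 + 10
       = T(17) + 10*3
       ...
       = T(0) + 10*20
       = 0 + 200 = 200


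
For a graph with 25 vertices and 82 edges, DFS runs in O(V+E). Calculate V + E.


A full DFS traversal visits each vertex once and examines each edge once.
V = 25
E = 82
Sum = 25 + 82 = 107


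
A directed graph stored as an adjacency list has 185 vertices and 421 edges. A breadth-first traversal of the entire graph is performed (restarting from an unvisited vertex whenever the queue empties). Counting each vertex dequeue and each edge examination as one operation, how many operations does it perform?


A full BFS traversal dequeues each vertex once and examines each edge once.
Vertex visits: 185
Edge visits: 421
V + E = 185 + 421 = 606


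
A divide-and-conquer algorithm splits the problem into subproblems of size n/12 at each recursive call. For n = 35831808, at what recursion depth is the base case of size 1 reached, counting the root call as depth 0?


At each depth, the problem size is divided by 12:
  Depth 0: problem size = 35831808
  Depth 1: problem size = 2985984
  Depth 2: problem size = 248832
  Depth 3: problem size = 20736
  Depth 4: problem size = 1728
  Depth 5: problem size = 144
  Depth 6: problem size = 12
  Depth 7: problem size = 1 (base case)
The base case is reached at depth log_12(35831808) = 7 (the tree has 8 levels counting depth 0, but the depth asked for is 7).
Recursion depth = 7


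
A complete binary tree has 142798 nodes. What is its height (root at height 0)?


In a complete binary tree, level k holds nodes 2^k .. 2^(k+1)-1 (1-indexed).
Height = floor(log2(n)) = floor(log2(142798)) = 17
Check: 2^17 = 131072 <= 142798 < 262144 = 2^18


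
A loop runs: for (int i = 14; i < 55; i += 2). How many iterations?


Loop starts at i = 14, increments by 2, stops when i >= 55.
Number of iterations = ceil((55 - 14) / 2)
= ceil(41 / 2)
= 21


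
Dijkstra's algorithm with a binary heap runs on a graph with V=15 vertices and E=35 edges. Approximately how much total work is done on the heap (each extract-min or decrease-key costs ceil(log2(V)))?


Dijkstra with a binary heap: each vertex is extracted once, each edge may relax once.
Each heap operation costs O(log V).
V + E = 15 + 35 = 50
ceil(log2(15)) = 4 (since 2^3 = 8 < 15 <= 16 = 2^4)
Total heap work = (V+E) * ceil(log2(V)) = 50 * 4 = 200


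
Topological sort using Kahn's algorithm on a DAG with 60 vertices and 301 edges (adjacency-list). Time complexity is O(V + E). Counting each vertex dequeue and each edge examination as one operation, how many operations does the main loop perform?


Kahn's algorithm:
  1. Compute in-degrees: O(V + E)
  2. Process queue: each vertex dequeued once (O(V))
     each edge examined once (O(E))
Total = V + E = 60 + 301 = 361


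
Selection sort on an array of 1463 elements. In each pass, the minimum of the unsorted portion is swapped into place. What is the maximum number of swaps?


Selection sort performs one swap per pass:
  Pass 1: find min in positions 0 to 1462, swap with position 0
  Pass 2: find min in positions 1 to 1462, swap with position 1
  Pass 3: find min in positions 2 to 1462, swap with position 2
  Pass 4: find min in positions 3 to 1462, swap with position 3
  Pass 5: find min in positions 4 to 1462, swap with position 4
  ... (1457 more passes)
Total passes (and swaps) = n - 1 = 1463 - 1 = 1462


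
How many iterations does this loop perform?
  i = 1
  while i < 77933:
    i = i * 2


The loop variable doubles each iteration:
i = 1 -> 2 -> 4 -> 8 -> 16 -> 32 -> 64 -> 128 -> 256 -> 512 -> 1024 -> 2048 -> 4096 -> 8192 -> 16384 -> 32768 -> 65536 -> 131072 (stop, 131072 >= 77933)
Number of doublings = ceil(log2(77933)) = 17


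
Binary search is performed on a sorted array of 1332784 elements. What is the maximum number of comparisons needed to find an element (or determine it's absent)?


Binary search halves the search space each comparison:
  Step 1: search space = 1332784 -> 666392
  Step 2: search space = 666392 -> 333196
  Step 3: search space = 333196 -> 166598
  Step 4: search space = 166598 -> 83299
  Step 5: search space = 83299 -> 41649
  Step 6: search space = 41649 -> 20824
  Step 7: search space = 20824 -> 10412
  Step 8: search space = 10412 -> 5206
  Step 9: search space = 5206 -> 2603
  Step 10: search space = 2603 -> 1301
  Step 11: search space = 1301 -> 650
  Step 12: search space = 650 -> 325
  Step 13: search space = 325 -> 162
  Step 14: search space = 162 -> 81
  Step 15: search space = 81 -> 40
  Step 16: search space = 40 -> 20
  Step 17: search space = 20 -> 10
  Step 18: search space = 10 -> 5
  Step 19: search space = 5 -> 2
  Step 20: search space = 2 -> 1
  Step 21: search space = 1 (final check)
Maximum comparisons = floor(log2(1332784)) + 1 = 20 + 1 = 21


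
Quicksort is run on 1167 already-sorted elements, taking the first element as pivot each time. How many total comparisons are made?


Sum of comparisons per partition:
1166 + 1165 + ... + 1 + 0
= 1167 * (1167 - 1) / 2
= 1167 * 1166 / 2
= 680361


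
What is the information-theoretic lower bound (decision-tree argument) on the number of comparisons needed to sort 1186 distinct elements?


A binary decision tree of height h has at most 2^h leaves and needs at least n! of them, so h >= ceil(log2(n!)).
1186! is far too large to multiply out, so use Stirling's series:
  ln(n!) ~ n ln n - n + (1/2) ln(2 pi n) + 1/(12n)  (error below 1/(360 n^3), negligible here)
  ln(1186) = 7.0783416
  n ln n = 1186 * 7.0783416 = 8394.9131
  (1/2) ln(2 pi * 1186) = (1/2) ln(7451.8578) = 4.4581
  1/(12*1186) = 0.0001
  ln(1186!) ~ 8394.9131 - 1186 + 4.4581 + 0.0001 = 7213.3713
Convert to base 2: log2(1186!) = 7213.3713 / ln 2 = 7213.3713 / 0.69314718 = 10406.6950
ceil(10406.6950) = 10407


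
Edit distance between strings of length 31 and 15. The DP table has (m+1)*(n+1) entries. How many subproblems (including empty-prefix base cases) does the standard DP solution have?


The table includes base cases (empty prefixes).
Rows: (m+1) = 32
Columns: (n+1) = 16
Total = 32 * 16 = 512


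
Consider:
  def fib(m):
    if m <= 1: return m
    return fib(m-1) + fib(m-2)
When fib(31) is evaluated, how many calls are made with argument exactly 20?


Let N(m) = number of times fib(m) is called while evaluating fib(31).
N(31) = 1 (the initial call).
N(30) = 1 (only fib(31) calls it).
For 1 <= m <= 29: fib(m) is called by fib(m+1) and fib(m+2), so
  N(m) = N(m+1) + N(m+2).
fib(0) is called only by fib(2), so N(0) = N(2).
Walk down from m=31:
  N(31)=1, N(30)=1, N(29)=2, N(28)=3, N(27)=5, N(26)=8, N(25)=13, N(24)=21, N(23)=34, N(22)=55, N(21)=89, N(20)=144
N(20) = 144


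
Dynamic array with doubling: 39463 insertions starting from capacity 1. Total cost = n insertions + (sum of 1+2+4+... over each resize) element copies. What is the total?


n = 39463
Insertion costs: 39463
Resizes copy 1, 2, 4, ... up to the largest power of 2 that is <= n-1 = 39462, i.e. 32768.
Copy costs = 1 + 2 + 4 + 8 + 16 + 32 + 64 + 128 + 256 + 512 + 1024 + 2048 + 4096 + 8192 + 16384 + 32768 = 65535
Total = 39463 + 65535 = 104998


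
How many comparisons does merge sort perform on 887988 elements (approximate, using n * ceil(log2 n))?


Recursion depth: ceil(log2(887988)) = 20
Each recursion level merges n = 887988 elements
Total = 887988 * 20 = 17759760


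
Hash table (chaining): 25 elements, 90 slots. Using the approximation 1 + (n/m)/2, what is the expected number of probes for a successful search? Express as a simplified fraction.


Computing expected probes:
alpha = 25/90
= 1 + alpha/2
= 1 + 25/(2*90)
= (2*90 + 25) / (2*90)
= 205/180 = 41/36


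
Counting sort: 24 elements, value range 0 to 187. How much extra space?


n = 24 (output array)
k = 188 (count array for 188 distinct values)
Extra space = 24 + 188 = 212


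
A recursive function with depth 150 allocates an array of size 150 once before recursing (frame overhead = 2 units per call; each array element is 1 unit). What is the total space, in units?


Array allocation: 150 units (allocated once)
Stack frames: 150 deep * 2 per frame = 300 units
Total = 150 + 300 = 450


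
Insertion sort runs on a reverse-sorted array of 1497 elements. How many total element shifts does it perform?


Sum of shifts = 1 + 2 + 3 + ... + 1496
= 1497 * 1496 / 2
= 2239512 / 2
= 1119756


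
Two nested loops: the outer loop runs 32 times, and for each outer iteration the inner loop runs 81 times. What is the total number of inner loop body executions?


Outer loop: 32 iterations
Inner loop: 81 iterations per outer iteration
Total = 32 * 81 = 2592


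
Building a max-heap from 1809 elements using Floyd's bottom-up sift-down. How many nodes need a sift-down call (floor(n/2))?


In a heap of 1809 elements (0-indexed array):
  Last element index: 1808
  Parent of last element: floor((1808 - 1) / 2) = 903
  Internal nodes: indices 0 to 903
  Count = floor(1809/2) = 904


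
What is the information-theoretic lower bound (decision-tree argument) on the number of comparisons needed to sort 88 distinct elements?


A binary decision tree of height h has at most 2^h leaves and needs at least n! of them, so h >= ceil(log2(n!)).
88! is far too large to multiply out, so use Stirling's series:
  ln(n!) ~ n ln n - n + (1/2) ln(2 pi n) + 1/(12n)  (error below 1/(360 n^3), negligible here)
  ln(88) = 4.4773368
  n ln n = 88 * 4.4773368 = 394.0056
  (1/2) ln(2 pi * 88) = (1/2) ln(552.9203) = 3.1576
  1/(12*88) = 0.0009
  ln(88!) ~ 394.0056 - 88 + 3.1576 + 0.0009 = 309.1641
Convert to base 2: log2(88!) = 309.1641 / ln 2 = 309.1641 / 0.69314718 = 446.0295
ceil(446.0295) = 447


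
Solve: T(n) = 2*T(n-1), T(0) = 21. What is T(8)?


Unrolling:
T(8) = 2*T(7) = 2^2*T(6) = ... = 2^8*T(0)
= 2^8 * 21
= 256 * 21 = 5376


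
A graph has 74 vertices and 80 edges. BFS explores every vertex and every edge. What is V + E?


A full BFS traversal dequeues each vertex once and examines each edge once.
Vertex visits: 74
Edge visits: 80
V + E = 74 + 80 = 154


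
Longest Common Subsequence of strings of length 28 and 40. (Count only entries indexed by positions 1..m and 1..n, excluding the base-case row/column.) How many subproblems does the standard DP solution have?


DP table indexed by positions in both strings.
First string: 28 positions
Second string: 40 positions
Total = 28 * 40 = 1120


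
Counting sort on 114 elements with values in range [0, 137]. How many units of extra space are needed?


Output array size: 114 (to store sorted result)
Count array size: 138 (one slot per possible value, range 0 to 137)
Total extra space = 114 + 138 = 252


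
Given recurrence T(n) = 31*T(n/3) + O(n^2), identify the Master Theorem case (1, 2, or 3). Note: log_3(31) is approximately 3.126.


Master Theorem parameters: a=31, b=3, c=2
log_b(a) = 3.126
Compare b^c with a: 3^2 = 9 < 31, so c < log_b(a).
Comparing c=2 vs log_b(a)=3.126:
2 < 3.126 => Case 1
Result: T(n) = O(n^(log_3 31)) ~ O(n^3.126)
Master Theorem case = 1


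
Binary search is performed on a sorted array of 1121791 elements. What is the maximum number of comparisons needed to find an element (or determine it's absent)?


Binary search halves the search space each comparison:
  Step 1: search space = 1121791 -> 560895
  Step 2: search space = 560895 -> 280447
  Step 3: search space = 280447 -> 140223
  Step 4: search space = 140223 -> 70111
  Step 5: search space = 70111 -> 35055
  Step 6: search space = 35055 -> 17527
  Step 7: search space = 17527 -> 8763
  Step 8: search space = 8763 -> 4381
  Step 9: search space = 4381 -> 2190
  Step 10: search space = 2190 -> 1095
  Step 11: search space = 1095 -> 547
  Step 12: search space = 547 -> 273
  Step 13: search space = 273 -> 136
  Step 14: search space = 136 -> 68
  Step 15: search space = 68 -> 34
  Step 16: search space = 34 -> 17
  Step 17: search space = 17 -> 8
  Step 18: search space = 8 -> 4
  Step 19: search space = 4 -> 2
  Step 20: search space = 2 -> 1
  Step 21: search space = 1 (final check)
Maximum comparisons = floor(log2(1121791)) + 1 = 20 + 1 = 21


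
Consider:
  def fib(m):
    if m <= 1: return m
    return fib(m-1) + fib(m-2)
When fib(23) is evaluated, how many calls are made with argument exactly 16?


Let N(m) = number of times fib(m) is called while evaluating fib(23).
N(23) = 1 (the initial call).
N(22) = 1 (only fib(23) calls it).
For 1 <= m <= 21: fib(m) is called by fib(m+1) and fib(m+2), so
  N(m) = N(m+1) + N(m+2).
fib(0) is called only by fib(2), so N(0) = N(2).
Walk down from m=23:
  N(23)=1, N(22)=1, N(21)=2, N(20)=3, N(19)=5, N(18)=8, N(17)=13, N(16)=21
N(16) = 21


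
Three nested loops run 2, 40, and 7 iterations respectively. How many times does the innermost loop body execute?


Loop 1 (outermost): 2 iterations
Loop 2 (middle): 40 iterations per outer
Loop 3 (innermost): 7 iterations per middle
Total = 2 * 40 * 7 = 560


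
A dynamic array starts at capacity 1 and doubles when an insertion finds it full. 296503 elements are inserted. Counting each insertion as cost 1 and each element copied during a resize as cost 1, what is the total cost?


n = 296503
Insertion costs: 296503
Resizes copy 1, 2, 4, ... up to the largest power of 2 that is <= n-1 = 296502, i.e. 262144.
Copy costs = 1 + 2 + 4 + 8 + 16 + 32 + 64 + 128 + 256 + 512 + 1024 + 2048 + 4096 + 8192 + 16384 + 32768 + 65536 + 131072 + 262144 = 524287
Total = 296503 + 524287 = 820790


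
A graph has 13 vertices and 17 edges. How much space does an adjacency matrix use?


Adjacency matrix: V x V grid of entries
Space = V^2 = 13^2 = 13 * 13 = 169


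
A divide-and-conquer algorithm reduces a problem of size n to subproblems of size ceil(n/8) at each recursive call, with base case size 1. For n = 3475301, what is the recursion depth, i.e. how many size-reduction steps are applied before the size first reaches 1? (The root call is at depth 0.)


Each step divides the size by 8 (rounding up); after k steps the size is ceil(n/8^k), which equals 1 exactly when 8^k >= n.
So the depth is the smallest k with 8^k >= 3475301, i.e. ceil(log_8(3475301)).
8^7 = 2097152 < 3475301 <= 16777216 = 8^8
Recursion depth = 8


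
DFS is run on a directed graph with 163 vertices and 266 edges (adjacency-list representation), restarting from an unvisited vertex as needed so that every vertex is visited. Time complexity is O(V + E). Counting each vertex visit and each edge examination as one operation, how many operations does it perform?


A full DFS traversal processes each vertex exactly once (push/pop on stack).
Each directed edge is examined once.
V = 163, E = 266
V + E = 429


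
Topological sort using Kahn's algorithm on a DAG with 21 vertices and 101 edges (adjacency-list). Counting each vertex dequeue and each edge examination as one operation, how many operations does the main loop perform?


Kahn's algorithm:
  1. Compute in-degrees: O(V + E)
  2. Process queue: each vertex dequeued once (O(V))
     each edge examined once (O(E))
Total = V + E = 21 + 101 = 122


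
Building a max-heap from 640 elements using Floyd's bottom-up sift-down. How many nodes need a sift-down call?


In a heap of 640 elements (0-indexed array):
  Last element index: 639
  Parent of last element: floor((639 - 1) / 2) = 319
  Internal nodes: indices 0 to 319
  Count = floor(640/2) = 320


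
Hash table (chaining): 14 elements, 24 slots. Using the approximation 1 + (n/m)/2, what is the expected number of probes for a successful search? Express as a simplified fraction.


Computing expected probes:
alpha = 14/24
= 1 + alpha/2
= 1 + 14/(2*24)
= (2*24 + 14) / (2*24)
= 62/48 = 31/24


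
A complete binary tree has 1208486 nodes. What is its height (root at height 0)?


In a complete binary tree, level k holds nodes 2^k .. 2^(k+1)-1 (1-indexed).
Height = floor(log2(n)) = floor(log2(1208486)) = 20
Check: 2^20 = 1048576 <= 1208486 < 2097152 = 2^21


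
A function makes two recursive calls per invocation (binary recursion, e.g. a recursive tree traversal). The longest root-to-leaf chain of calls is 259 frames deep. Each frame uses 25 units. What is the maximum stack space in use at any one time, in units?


Binary recursion: the two calls run one after the other, so only one root-to-leaf chain of frames is on the stack at a time.
Maximum depth (longest chain) = 259 frames
Each frame = 25 units
Max stack space = 259 * 25 = 6475


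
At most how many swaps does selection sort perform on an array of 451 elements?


Each of the 450 passes places one element in its final position.
Pass 1: swap minimum into position 0
Pass 2: swap minimum of remaining into position 1
...
Pass 450: last two elements, one swap
Maximum swaps = 451 - 1 = 450


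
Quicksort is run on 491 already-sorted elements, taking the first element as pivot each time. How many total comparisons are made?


Sum of comparisons per partition:
490 + 489 + ... + 1 + 0
= 491 * (491 - 1) / 2
= 491 * 490 / 2
= 120295


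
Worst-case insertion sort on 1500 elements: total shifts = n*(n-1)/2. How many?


Sum of shifts = 1 + 2 + 3 + ... + 1499
= 1500 * 1499 / 2
= 2248500 / 2
= 1124250


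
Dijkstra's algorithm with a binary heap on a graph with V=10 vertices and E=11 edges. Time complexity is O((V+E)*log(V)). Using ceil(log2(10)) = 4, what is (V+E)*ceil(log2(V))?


Dijkstra with a binary heap: each vertex is extracted once, each edge may relax once.
Each heap operation costs O(log V).
V + E = 10 + 11 = 21
ceil(log2(10)) = 4 (since 2^3 = 8 < 10 <= 16 = 2^4)
Total heap work = (V+E) * ceil(log2(V)) = 21 * 4 = 84


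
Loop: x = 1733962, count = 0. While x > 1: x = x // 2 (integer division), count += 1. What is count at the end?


The variable x halves each step:
x = 1733962 -> 866981 -> 433490 -> 216745 -> 108372 -> 54186 -> 27093 -> 13546 -> 6773 -> 3386 -> 1693 -> 846 -> 423 -> 211 -> 105 -> 52 -> 26 -> 13 -> 6 -> 3 -> 1
Number of halvings = floor(log2(1733962)) = 20


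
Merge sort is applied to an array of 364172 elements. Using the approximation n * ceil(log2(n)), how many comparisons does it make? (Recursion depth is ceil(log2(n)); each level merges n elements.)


Merge sort divides the array into halves recursively.
Number of levels = ceil(log2(364172)) = 19
At each level, approximately n = 364172 comparisons are needed for merging.
Total comparisons ~ n * ceil(log2(n)) = 364172 * 19 = 6919268


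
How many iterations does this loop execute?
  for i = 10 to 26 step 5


The loop variable i takes values starting at 10 and increments by 5 each iteration.
Sequence: i = 10, 15, 20, 25
The upper bound 26 is inclusive, so the count is floor((last - first) / step) + 1:
floor((26 - 10) / 5) + 1 = floor(16/5) + 1 = 3 + 1 = 4


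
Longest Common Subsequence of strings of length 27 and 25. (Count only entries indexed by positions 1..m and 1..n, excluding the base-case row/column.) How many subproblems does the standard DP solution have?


DP table indexed by positions in both strings.
First string: 27 positions
Second string: 25 positions
Total = 27 * 25 = 675


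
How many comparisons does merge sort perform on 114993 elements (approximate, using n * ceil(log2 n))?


Recursion depth: ceil(log2(114993)) = 17
Each recursion level merges n = 114993 elements
Total = 114993 * 17 = 1954881


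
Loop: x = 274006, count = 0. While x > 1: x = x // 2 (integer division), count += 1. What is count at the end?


The variable x halves each step:
x = 274006 -> 137003 -> 68501 -> 34250 -> 17125 -> 8562 -> 4281 -> 2140 -> 1070 -> 535 -> 267 -> 133 -> 66 -> 33 -> 16 -> 8 -> 4 -> 2 -> 1
Number of halvings = floor(log2(274006)) = 18


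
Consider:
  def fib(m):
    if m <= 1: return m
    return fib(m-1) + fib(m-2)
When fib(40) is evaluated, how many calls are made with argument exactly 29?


Let N(m) = number of times fib(m) is called while evaluating fib(40).
N(40) = 1 (the initial call).
N(39) = 1 (only fib(40) calls it).
For 1 <= m <= 38: fib(m) is called by fib(m+1) and fib(m+2), so
  N(m) = N(m+1) + N(m+2).
fib(0) is called only by fib(2), so N(0) = N(2).
Walk down from m=40:
  N(40)=1, N(39)=1, N(38)=2, N(37)=3, N(36)=5, N(35)=8, N(34)=13, N(33)=21, N(32)=34, N(31)=55, N(30)=89, N(29)=144
N(29) = 144


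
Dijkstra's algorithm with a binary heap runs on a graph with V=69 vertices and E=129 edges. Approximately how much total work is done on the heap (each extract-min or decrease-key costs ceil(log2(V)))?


Dijkstra with a binary heap: each vertex is extracted once, each edge may relax once.
Each heap operation costs O(log V).
V + E = 69 + 129 = 198
ceil(log2(69)) = 7 (since 2^6 = 64 < 69 <= 128 = 2^7)
Total heap work = (V+E) * ceil(log2(V)) = 198 * 7 = 1386


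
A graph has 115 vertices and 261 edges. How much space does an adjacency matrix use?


Adjacency matrix: V x V grid of entries
Space = V^2 = 115^2 = 115 * 115 = 13225


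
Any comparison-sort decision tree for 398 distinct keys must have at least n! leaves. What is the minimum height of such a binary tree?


A binary decision tree of height h has at most 2^h leaves and needs at least n! of them, so h >= ceil(log2(n!)).
398! is far too large to multiply out, so use Stirling's series:
  ln(n!) ~ n ln n - n + (1/2) ln(2 pi n) + 1/(12n)  (error below 1/(360 n^3), negligible here)
  ln(398) = 5.9864520
  n ln n = 398 * 5.9864520 = 2382.6079
  (1/2) ln(2 pi * 398) = (1/2) ln(2500.7078) = 3.9122
  1/(12*398) = 0.0002
  ln(398!) ~ 2382.6079 - 398 + 3.9122 + 0.0002 = 1988.5203
Convert to base 2: log2(398!) = 1988.5203 / ln 2 = 1988.5203 / 0.69314718 = 2868.8284
ceil(2868.8284) = 2869


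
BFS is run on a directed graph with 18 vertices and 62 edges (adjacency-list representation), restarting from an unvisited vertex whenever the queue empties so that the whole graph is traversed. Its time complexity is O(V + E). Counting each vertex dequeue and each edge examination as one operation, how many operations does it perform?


A full BFS traversal dequeues each vertex exactly once and examines each directed edge exactly once.
V = 18 (vertex processing cost)
E = 62 (edge examination cost)
Total operations proportional to V + E = 18 + 62 = 80


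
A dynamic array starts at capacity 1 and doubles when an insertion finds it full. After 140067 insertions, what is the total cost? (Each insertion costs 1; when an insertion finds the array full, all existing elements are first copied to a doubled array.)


Insertion cost: 140067 (one per element)
Resizes occur just before inserting elements 2, 3, 5, 9, ...
Elements copied at each resize: 1 + 2 + 4 + 8 + 16 + 32 + 64 + 128 + 256 + 512 + 1024 + 2048 + 4096 + 8192 + 16384 + 32768 + 65536 + 131072
Sum of copies = 262143 (geometric series: 2^k - 1)
Total = 140067 + 262143 = 402210


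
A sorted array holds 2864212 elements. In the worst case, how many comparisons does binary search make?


Halving sequence: 2864212 -> 1432106 -> 716053 -> 358026 -> 179013 -> 89506 -> 44753 -> 22376 -> 11188 -> 5594 -> 2797 -> 1398 -> 699 -> 349 -> 174 -> 87 -> 43 -> 21 -> 10 -> 5 -> 2 -> 1
Number of halvings = 21
Max comparisons = 21 + 1 = 22


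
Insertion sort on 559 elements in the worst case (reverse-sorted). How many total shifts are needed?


In the worst case (reverse-sorted), each element shifts past all previous:
  Element 1: 1 shifts
  Element 2: 2 shifts
  Element 3: 3 shifts
  Element 4: 4 shifts
  Element 5: 5 shifts
  ...
  Element 558: 558 shifts
Total = 1 + 2 + ... + 558
= 559*(559-1)/2 = 155961


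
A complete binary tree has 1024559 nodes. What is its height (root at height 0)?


In a complete binary tree, level k holds nodes 2^k .. 2^(k+1)-1 (1-indexed).
Height = floor(log2(n)) = floor(log2(1024559)) = 19
Check: 2^19 = 524288 <= 1024559 < 1048576 = 2^20


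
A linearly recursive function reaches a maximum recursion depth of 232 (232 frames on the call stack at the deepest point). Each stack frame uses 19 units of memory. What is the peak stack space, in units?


Maximum recursion depth = 232 frames
Memory per frame = 19 units
Total stack space = depth * frame_size
= 232 * 19 = 4408


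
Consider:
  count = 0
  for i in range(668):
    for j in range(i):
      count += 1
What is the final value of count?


For each i, the inner loop runs i times:
  i=0: inner runs 0 times
  i=1: inner runs 1 time
  i=2: inner runs 2 times
  i=3: inner runs 3 times
  i=4: inner runs 4 times
  i=5: inner runs 5 times
  i=6: inner runs 6 times
  i=7: inner runs 7 times
  ...
Total = 0 + 1 + 2 + ... + 667 = 668*(668-1)/2 = 222778


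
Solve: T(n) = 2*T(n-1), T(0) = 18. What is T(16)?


Unrolling:
T(16) = 2*T(15) = 2^2*T(14) = ... = 2^16*T(0)
= 2^16 * 18
= 65536 * 18 = 1179648


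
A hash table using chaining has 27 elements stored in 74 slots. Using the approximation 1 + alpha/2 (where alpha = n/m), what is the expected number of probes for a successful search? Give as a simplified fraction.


Load factor alpha = n/m = 27/74
Expected probes = 1 + alpha/2 = 1 + 27/(2*74)
= 1 + 27/148
= 148/148 + 27/148
= 175/148


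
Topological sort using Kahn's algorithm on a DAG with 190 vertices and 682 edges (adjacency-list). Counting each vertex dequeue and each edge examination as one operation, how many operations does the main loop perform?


Kahn's algorithm:
  1. Compute in-degrees: O(V + E)
  2. Process queue: each vertex dequeued once (O(V))
     each edge examined once (O(E))
Total = V + E = 190 + 682 = 872


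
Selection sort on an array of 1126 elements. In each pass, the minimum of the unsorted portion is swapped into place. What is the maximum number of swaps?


Selection sort performs one swap per pass:
  Pass 1: find min in positions 0 to 1125, swap with position 0
  Pass 2: find min in positions 1 to 1125, swap with position 1
  Pass 3: find min in positions 2 to 1125, swap with position 2
  Pass 4: find min in positions 3 to 1125, swap with position 3
  Pass 5: find min in positions 4 to 1125, swap with position 4
  ... (1120 more passes)
Total passes (and swaps) = n - 1 = 1126 - 1 = 1125


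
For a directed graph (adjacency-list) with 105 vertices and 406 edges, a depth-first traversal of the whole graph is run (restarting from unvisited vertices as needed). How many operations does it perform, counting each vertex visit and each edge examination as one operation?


A full DFS traversal visits each vertex once and examines each edge once.
V = 105
E = 406
Sum = 105 + 406 = 511


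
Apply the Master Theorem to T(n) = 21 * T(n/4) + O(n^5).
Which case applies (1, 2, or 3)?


The Master Theorem: T(n) = a*T(n/b) + O(n^c)
  a = 21, b = 4, c = 5
log_b(a) = log_4(21) ~ 2.196
Compare b^c with a: 4^5 = 1024 > 21, so c > log_b(a).
Since c > log_b(a), Case 3 applies.
T(n) = O(n^5)
Master Theorem case = 3


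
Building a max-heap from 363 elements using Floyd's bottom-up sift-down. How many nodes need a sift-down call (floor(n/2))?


In a heap of 363 elements (0-indexed array):
  Last element index: 362
  Parent of last element: floor((362 - 1) / 2) = 180
  Internal nodes: indices 0 to 180
  Count = floor(363/2) = 181


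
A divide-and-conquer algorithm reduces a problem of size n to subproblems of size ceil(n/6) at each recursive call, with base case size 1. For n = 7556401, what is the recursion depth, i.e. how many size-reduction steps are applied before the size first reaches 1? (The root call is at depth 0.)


Each step divides the size by 6 (rounding up); after k steps the size is ceil(n/6^k), which equals 1 exactly when 6^k >= n.
So the depth is the smallest k with 6^k >= 7556401, i.e. ceil(log_6(7556401)).
6^8 = 1679616 < 7556401 <= 10077696 = 6^9
Recursion depth = 9


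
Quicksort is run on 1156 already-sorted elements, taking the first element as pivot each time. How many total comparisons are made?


Sum of comparisons per partition:
1155 + 1154 + ... + 1 + 0
= 1156 * (1156 - 1) / 2
= 1156 * 1155 / 2
= 667590


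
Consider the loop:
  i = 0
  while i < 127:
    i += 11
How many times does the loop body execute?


Starting at i = 0, each iteration adds 11.
Iterations until i >= 127:
  Iteration 1: i = 0 -> i = 11
  Iteration 2: i = 11 -> i = 22
  Iteration 3: i = 22 -> i = 33
  Iteration 4: i = 33 -> i = 44
  Iteration 5: i = 44 -> i = 55
  Iteration 6: i = 55 -> i = 66
  Iteration 7: i = 66 -> i = 77
  Iteration 8: i = 77 -> i = 88
  ... continuing ...
Total iterations = ceil(127/11) = 12


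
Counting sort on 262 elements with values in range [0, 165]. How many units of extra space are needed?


Output array size: 262 (to store sorted result)
Count array size: 166 (one slot per possible value, range 0 to 165)
Total extra space = 262 + 166 = 428


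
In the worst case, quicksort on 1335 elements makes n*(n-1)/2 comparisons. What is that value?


Sum of comparisons per partition:
1334 + 1333 + ... + 1 + 0
= 1335 * (1335 - 1) / 2
= 1335 * 1334 / 2
= 890445


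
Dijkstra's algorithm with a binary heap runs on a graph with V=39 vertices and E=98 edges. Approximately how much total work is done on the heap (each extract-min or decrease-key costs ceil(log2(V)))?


Dijkstra with a binary heap: each vertex is extracted once, each edge may relax once.
Each heap operation costs O(log V).
V + E = 39 + 98 = 137
ceil(log2(39)) = 6 (since 2^5 = 32 < 39 <= 64 = 2^6)
Total heap work = (V+E) * ceil(log2(V)) = 137 * 6 = 822


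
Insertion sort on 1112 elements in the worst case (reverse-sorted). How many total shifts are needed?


In the worst case (reverse-sorted), each element shifts past all previous:
  Element 1: 1 shifts
  Element 2: 2 shifts
  Element 3: 3 shifts
  Element 4: 4 shifts
  Element 5: 5 shifts
  ...
  Element 1111: 1111 shifts
Total = 1 + 2 + ... + 1111
= 1112*(1112-1)/2 = 617716


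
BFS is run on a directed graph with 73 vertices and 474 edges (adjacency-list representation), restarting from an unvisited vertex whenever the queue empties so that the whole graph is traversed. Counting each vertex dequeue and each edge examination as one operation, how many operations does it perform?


A full BFS traversal dequeues each vertex exactly once and examines each directed edge exactly once.
V = 73 (vertex processing cost)
E = 474 (edge examination cost)
Total operations proportional to V + E = 73 + 474 = 547


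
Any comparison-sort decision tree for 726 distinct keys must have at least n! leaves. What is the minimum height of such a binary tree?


A binary decision tree of height h has at most 2^h leaves and needs at least n! of them, so h >= ceil(log2(n!)).
726! is far too large to multiply out, so use Stirling's series:
  ln(n!) ~ n ln n - n + (1/2) ln(2 pi n) + 1/(12n)  (error below 1/(360 n^3), negligible here)
  ln(726) = 6.5875500
  n ln n = 726 * 6.5875500 = 4782.5613
  (1/2) ln(2 pi * 726) = (1/2) ln(4561.5925) = 4.2127
  1/(12*726) = 0.0001
  ln(726!) ~ 4782.5613 - 726 + 4.2127 + 0.0001 = 4060.7741
Convert to base 2: log2(726!) = 4060.7741 / ln 2 = 4060.7741 / 0.69314718 = 5858.4587
ceil(5858.4587) = 5859


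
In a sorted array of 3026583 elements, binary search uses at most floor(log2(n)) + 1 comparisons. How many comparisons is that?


Halving sequence: 3026583 -> 1513291 -> 756645 -> 378322 -> 189161 -> 94580 -> 47290 -> 23645 -> 11822 -> 5911 -> 2955 -> 1477 -> 738 -> 369 -> 184 -> 92 -> 46 -> 23 -> 11 -> 5 -> 2 -> 1
Number of halvings = 21
Max comparisons = 21 + 1 = 22


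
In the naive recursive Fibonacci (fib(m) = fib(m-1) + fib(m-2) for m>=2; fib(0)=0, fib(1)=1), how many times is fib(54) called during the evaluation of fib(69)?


Let N(m) = number of times fib(m) is called while evaluating fib(69).
N(69) = 1 (the initial call).
N(68) = 1 (only fib(69) calls it).
For 1 <= m <= 67: fib(m) is called by fib(m+1) and fib(m+2), so
  N(m) = N(m+1) + N(m+2).
fib(0) is called only by fib(2), so N(0) = N(2).
Walk down from m=69:
  N(69)=1, N(68)=1, N(67)=2, N(66)=3, N(65)=5, N(64)=8, N(63)=13, N(62)=21, N(61)=34, N(60)=55, N(59)=89, N(58)=144, N(57)=233, N(56)=377, N(55)=610, N(54)=987
N(54) = 987


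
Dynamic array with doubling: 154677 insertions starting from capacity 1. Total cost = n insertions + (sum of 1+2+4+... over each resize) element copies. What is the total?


n = 154677
Insertion costs: 154677
Resizes copy 1, 2, 4, ... up to the largest power of 2 that is <= n-1 = 154676, i.e. 131072.
Copy costs = 1 + 2 + 4 + 8 + 16 + 32 + 64 + 128 + 256 + 512 + 1024 + 2048 + 4096 + 8192 + 16384 + 32768 + 65536 + 131072 = 262143
Total = 154677 + 262143 = 416820


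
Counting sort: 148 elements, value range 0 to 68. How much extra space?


n = 148 (output array)
k = 69 (count array for 69 distinct values)
Extra space = 148 + 69 = 217


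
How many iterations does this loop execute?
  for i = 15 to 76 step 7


The loop variable i takes values starting at 15 and increments by 7 each iteration.
Sequence: i = 15, 22, 29, 36, 43, 50, 57, 64, 71
The upper bound 76 is inclusive, so the count is floor((last - first) / step) + 1:
floor((76 - 15) / 7) + 1 = floor(61/7) + 1 = 8 + 1 = 9


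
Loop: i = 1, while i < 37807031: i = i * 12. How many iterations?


i multiplies by 12 each step:
i = 1 -> 12 -> 144 -> 1728 -> 20736 -> 248832 -> 2985984 -> 35831808 -> 429981696 (stop)
Iterations = ceil(log_12(37807031)) = 8


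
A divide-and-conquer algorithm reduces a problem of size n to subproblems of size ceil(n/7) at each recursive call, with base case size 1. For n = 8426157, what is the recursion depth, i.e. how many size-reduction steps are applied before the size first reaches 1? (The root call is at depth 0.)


Each step divides the size by 7 (rounding up); after k steps the size is ceil(n/7^k), which equals 1 exactly when 7^k >= n.
So the depth is the smallest k with 7^k >= 8426157, i.e. ceil(log_7(8426157)).
7^8 = 5764801 < 8426157 <= 40353607 = 7^9
Recursion depth = 9


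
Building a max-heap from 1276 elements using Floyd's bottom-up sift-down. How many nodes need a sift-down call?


In a heap of 1276 elements (0-indexed array):
  Last element index: 1275
  Parent of last element: floor((1275 - 1) / 2) = 637
  Internal nodes: indices 0 to 637
  Count = floor(1276/2) = 638


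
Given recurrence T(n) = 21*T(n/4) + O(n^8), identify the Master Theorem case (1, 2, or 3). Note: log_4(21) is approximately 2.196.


Master Theorem parameters: a=21, b=4, c=8
log_b(a) = 2.196
Compare b^c with a: 4^8 = 65536 > 21, so c > log_b(a).
Comparing c=8 vs log_b(a)=2.196:
8 > 2.196 => Case 3
Result: T(n) = O(n^8)
Master Theorem case = 3


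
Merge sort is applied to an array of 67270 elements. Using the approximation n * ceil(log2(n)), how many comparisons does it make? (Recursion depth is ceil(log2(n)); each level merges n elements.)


Merge sort divides the array into halves recursively.
Number of levels = ceil(log2(67270)) = 17
At each level, approximately n = 67270 comparisons are needed for merging.
Total comparisons ~ n * ceil(log2(n)) = 67270 * 17 = 1143590


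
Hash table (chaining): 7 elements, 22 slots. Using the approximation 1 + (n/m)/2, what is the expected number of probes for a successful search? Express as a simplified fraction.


Computing expected probes:
alpha = 7/22
= 1 + alpha/2
= 1 + 7/(2*22)
= (2*22 + 7) / (2*22)
= 51/44


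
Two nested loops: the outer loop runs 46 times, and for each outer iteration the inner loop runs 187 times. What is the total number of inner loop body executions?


Outer loop: 46 iterations
Inner loop: 187 iterations per outer iteration
Total = 46 * 187 = 8602


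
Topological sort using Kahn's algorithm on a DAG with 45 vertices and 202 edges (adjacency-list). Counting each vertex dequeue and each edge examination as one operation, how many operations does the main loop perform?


Kahn's algorithm:
  1. Compute in-degrees: O(V + E)
  2. Process queue: each vertex dequeued once (O(V))
     each edge examined once (O(E))
Total = V + E = 45 + 202 = 247


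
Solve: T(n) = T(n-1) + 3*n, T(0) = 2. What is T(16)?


Expanding the recurrence:
T(16) = T(15) + 3*16
       = T(14) + 3*15 + 3*16
       ...
       = T(0) + 3*(1 + 2 + ... + 16)
       = 2 + 3 * 16*17/2
       = 2 + 3 * 136
       = 2 + 408 = 410


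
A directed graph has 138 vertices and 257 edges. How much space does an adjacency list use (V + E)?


Adjacency list: one list head per vertex + one entry per edge
Vertex heads: 138
Edge entries: 257
Total = 138 + 257 = 395


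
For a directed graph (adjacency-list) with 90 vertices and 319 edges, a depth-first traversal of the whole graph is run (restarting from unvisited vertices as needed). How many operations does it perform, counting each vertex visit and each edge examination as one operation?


A full DFS traversal visits each vertex once and examines each edge once.
V = 90
E = 319
Sum = 90 + 319 = 409


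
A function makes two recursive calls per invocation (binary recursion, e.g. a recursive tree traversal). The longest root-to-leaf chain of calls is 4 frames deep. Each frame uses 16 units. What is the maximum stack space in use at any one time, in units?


Binary recursion: the two calls run one after the other, so only one root-to-leaf chain of frames is on the stack at a time.
Maximum depth (longest chain) = 4 frames
Each frame = 16 units
Max stack space = 4 * 16 = 64


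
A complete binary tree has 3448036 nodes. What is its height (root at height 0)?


In a complete binary tree, level k holds nodes 2^k .. 2^(k+1)-1 (1-indexed).
Height = floor(log2(n)) = floor(log2(3448036)) = 21
Check: 2^21 = 2097152 <= 3448036 < 4194304 = 2^22


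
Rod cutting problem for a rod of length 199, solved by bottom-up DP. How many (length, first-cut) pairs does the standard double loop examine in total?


For each subproblem length i = 1..199, the inner loop considers i possible first cuts.
Total = 1 + 2 + ... + 199
= 199*(199+1)/2
= 199*200/2 = 19900


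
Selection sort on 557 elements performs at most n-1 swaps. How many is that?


Each of the 556 passes places one element in its final position.
Pass 1: swap minimum into position 0
Pass 2: swap minimum of remaining into position 1
...
Pass 556: last two elements, one swap
Maximum swaps = 557 - 1 = 556


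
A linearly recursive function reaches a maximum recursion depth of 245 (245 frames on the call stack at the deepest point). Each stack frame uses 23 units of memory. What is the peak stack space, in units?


Maximum recursion depth = 245 frames
Memory per frame = 23 units
Total stack space = depth * frame_size
= 245 * 23 = 5635


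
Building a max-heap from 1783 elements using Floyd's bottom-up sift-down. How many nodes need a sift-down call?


In a heap of 1783 elements (0-indexed array):
  Last element index: 1782
  Parent of last element: floor((1782 - 1) / 2) = 890
  Internal nodes: indices 0 to 890
  Count = floor(1783/2) = 891


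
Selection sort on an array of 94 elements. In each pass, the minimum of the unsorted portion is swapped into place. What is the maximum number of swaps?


Selection sort performs one swap per pass:
  Pass 1: find min in positions 0 to 93, swap with position 0
  Pass 2: find min in positions 1 to 93, swap with position 1
  Pass 3: find min in positions 2 to 93, swap with position 2
  Pass 4: find min in positions 3 to 93, swap with position 3
  Pass 5: find min in positions 4 to 93, swap with position 4
  ... (88 more passes)
Total passes (and swaps) = n - 1 = 94 - 1 = 93
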